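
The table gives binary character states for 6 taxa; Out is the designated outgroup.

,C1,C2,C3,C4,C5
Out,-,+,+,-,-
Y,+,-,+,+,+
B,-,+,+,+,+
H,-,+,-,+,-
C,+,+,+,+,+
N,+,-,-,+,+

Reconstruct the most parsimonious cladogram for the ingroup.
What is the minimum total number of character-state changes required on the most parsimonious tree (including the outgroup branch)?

Character polarity is set by the outgroup: the derived state is whichever differs from the outgroup's state, so for C2, C3 the derived state is '-', and for the remaining characters it is '+'.
Only C, N, and Y show the derived state '+' for C1, supporting them as a clade.
Only N and Y show the derived state '-' for C2, supporting them as a clade.
C3 (state '-') occurs in H and N but conflicts with the nesting implied by the other characters — most parsimoniously interpreted as homoplasy.
All ingroup taxa share the derived state '+' for C4; it defines the ingroup but does not resolve relationships within it.
C5: derived state '+' in B, C, N, and Y only — synapomorphy for {B, C, N, Y}.
Most parsimonious ingroup topology: ((((Y,N),C),B),H).
Changes per character on this tree: C1: 1; C2: 1; C3: 2; C4: 1; C5: 1.
Total = 6.

6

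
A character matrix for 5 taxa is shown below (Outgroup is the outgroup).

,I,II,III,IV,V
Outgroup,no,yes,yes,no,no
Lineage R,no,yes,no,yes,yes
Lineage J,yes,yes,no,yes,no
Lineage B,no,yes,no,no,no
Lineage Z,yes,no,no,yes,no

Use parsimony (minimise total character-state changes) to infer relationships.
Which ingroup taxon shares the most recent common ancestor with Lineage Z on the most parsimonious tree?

Lineage J

Character polarity is set by the outgroup: the derived state is whichever differs from the outgroup's state, so for II, III the derived state is 'no', and for the remaining characters it is 'yes'.
Only Lineage J and Lineage Z show the derived state 'yes' for I, supporting them as a clade.
II: derived state 'no' in Lineage Z only — an autapomorphy, so it tells us nothing about relationships among taxa.
III (derived state 'no') is shared by all ingroup taxa — unites the whole ingroup.
IV: derived state 'yes' in Lineage J, Lineage R, and Lineage Z only — synapomorphy for {Lineage J, Lineage R, Lineage Z}.
V (derived state 'yes') is unique to Lineage R (autapomorphy; uninformative for grouping).
Most parsimonious ingroup topology: ((Lineage R,(Lineage J,Lineage Z)),Lineage B).
Lineage Z and Lineage J form a cherry on this tree, so they are sister taxa.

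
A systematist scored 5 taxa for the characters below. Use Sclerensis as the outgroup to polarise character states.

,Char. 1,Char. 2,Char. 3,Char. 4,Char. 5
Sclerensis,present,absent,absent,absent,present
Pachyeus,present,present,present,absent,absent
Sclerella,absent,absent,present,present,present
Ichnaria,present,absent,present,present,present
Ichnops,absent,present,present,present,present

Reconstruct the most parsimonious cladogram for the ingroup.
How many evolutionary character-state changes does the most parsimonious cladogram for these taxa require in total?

Character polarity is set by the outgroup: the derived state is whichever differs from the outgroup's state, so for Char. 1, Char. 5 the derived state is 'absent', and for the remaining characters it is 'present'.
Char. 1: derived state 'absent' in Ichnops and Sclerella only — synapomorphy for {Ichnops, Sclerella}.
Char. 2 groups Ichnops and Pachyeus, which is incompatible with the clades supported by the remaining characters; treating it as convergent (homoplasy) costs fewer steps than any alternative tree.
Char. 3 (derived state 'present') is shared by all ingroup taxa — unites the whole ingroup.
Char. 4 (derived state 'present') is shared by Ichnaria, Ichnops, and Sclerella — a synapomorphy uniting that clade.
Char. 5 (derived state 'absent') is unique to Pachyeus (autapomorphy; uninformative for grouping).
Most parsimonious ingroup topology: (Pachyeus,((Sclerella,Ichnops),Ichnaria)).
Changes per character on this tree: Char. 1: 1; Char. 2: 2; Char. 3: 1; Char. 4: 1; Char. 5: 1.
Total = 6.

6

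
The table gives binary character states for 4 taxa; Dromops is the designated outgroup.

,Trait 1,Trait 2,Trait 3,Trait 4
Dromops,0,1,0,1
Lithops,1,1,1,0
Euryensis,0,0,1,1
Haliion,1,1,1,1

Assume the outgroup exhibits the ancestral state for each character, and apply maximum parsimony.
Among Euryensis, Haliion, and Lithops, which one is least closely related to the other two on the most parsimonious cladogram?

Character polarity is set by the outgroup: the derived state is whichever differs from the outgroup's state, so for Trait 2, Trait 4 the derived state is '0', and for the remaining characters it is '1'.
Only Haliion and Lithops show the derived state '1' for Trait 1, supporting them as a clade.
Trait 2 (derived state '0') is unique to Euryensis (autapomorphy; uninformative for grouping).
All ingroup taxa share the derived state '1' for Trait 3; it defines the ingroup but does not resolve relationships within it.
Trait 4 (derived state '0') is unique to Lithops (autapomorphy; uninformative for grouping).
Most parsimonious ingroup topology: ((Lithops,Haliion),Euryensis).
Haliion and Lithops share a more recent common ancestor with each other than either does with Euryensis, so Euryensis is the least closely related of the three.

Euryensis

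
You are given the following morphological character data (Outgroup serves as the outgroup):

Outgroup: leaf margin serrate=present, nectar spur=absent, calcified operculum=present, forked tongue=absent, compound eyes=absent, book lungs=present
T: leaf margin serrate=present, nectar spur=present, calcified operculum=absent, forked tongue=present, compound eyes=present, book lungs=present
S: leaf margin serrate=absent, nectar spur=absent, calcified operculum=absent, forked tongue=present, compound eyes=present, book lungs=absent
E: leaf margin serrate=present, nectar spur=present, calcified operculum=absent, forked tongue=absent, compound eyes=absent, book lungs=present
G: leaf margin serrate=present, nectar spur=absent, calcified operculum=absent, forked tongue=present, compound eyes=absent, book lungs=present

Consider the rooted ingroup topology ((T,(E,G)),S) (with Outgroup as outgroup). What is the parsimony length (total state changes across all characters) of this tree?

Map each character onto ((T,(E,G)),S) (rooted by Outgroup) and count the minimum state changes it requires (Fitch parsimony):
leaf margin serrate: 1; nectar spur: 2; calcified operculum: 1; forked tongue: 2; compound eyes: 2; book lungs: 1.
Total tree length = 9.

9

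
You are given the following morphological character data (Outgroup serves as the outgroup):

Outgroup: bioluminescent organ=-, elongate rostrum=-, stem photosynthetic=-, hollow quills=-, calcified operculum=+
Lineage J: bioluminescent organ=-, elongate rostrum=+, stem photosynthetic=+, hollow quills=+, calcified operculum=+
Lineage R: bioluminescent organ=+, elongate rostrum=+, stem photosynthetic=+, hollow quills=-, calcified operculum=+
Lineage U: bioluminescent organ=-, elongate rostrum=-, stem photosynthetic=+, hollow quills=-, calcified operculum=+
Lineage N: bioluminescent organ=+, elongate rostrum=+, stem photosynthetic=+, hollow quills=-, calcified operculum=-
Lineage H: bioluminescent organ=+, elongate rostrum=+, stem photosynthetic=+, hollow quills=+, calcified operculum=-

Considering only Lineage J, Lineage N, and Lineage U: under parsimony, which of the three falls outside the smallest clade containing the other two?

Character polarity is set by the outgroup: the derived state is whichever differs from the outgroup's state, so for calcified operculum the derived state is '-', and for the remaining characters it is '+'.
Only Lineage H, Lineage N, and Lineage R show the derived state '+' for bioluminescent organ, supporting them as a clade.
elongate rostrum: derived state '+' in Lineage H, Lineage J, Lineage N, and Lineage R only — synapomorphy for {Lineage H, Lineage J, Lineage N, Lineage R}.
All ingroup taxa share the derived state '+' for stem photosynthetic; it defines the ingroup but does not resolve relationships within it.
hollow quills (state '+') occurs in Lineage H and Lineage J but conflicts with the nesting implied by the other characters — most parsimoniously interpreted as homoplasy.
calcified operculum (derived state '-') is shared by Lineage H and Lineage N — a synapomorphy uniting that clade.
Most parsimonious ingroup topology: ((Lineage J,(Lineage R,(Lineage N,Lineage H))),Lineage U).
Lineage J and Lineage N share a more recent common ancestor with each other than either does with Lineage U, so Lineage U is the least closely related of the three.

Lineage U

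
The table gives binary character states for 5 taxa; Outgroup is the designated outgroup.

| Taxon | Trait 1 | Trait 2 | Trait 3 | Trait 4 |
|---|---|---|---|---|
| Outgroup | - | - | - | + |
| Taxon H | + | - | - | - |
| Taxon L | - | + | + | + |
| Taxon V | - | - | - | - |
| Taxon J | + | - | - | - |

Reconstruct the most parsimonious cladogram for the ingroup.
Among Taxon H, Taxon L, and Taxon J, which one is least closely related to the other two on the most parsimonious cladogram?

Taxon L

Character polarity is set by the outgroup: the derived state is whichever differs from the outgroup's state, so for Trait 4 the derived state is '-', and for the remaining characters it is '+'.
Only Taxon H and Taxon J show the derived state '+' for Trait 1, supporting them as a clade.
Trait 2: derived state '+' in Taxon L only — an autapomorphy, so it tells us nothing about relationships among taxa.
Trait 3: derived state '+' in Taxon L only — an autapomorphy, so it tells us nothing about relationships among taxa.
Trait 4 (derived state '-') is shared by Taxon H, Taxon J, and Taxon V — a synapomorphy uniting that clade.
Most parsimonious ingroup topology: (((Taxon H,Taxon J),Taxon V),Taxon L).
Taxon H and Taxon J share a more recent common ancestor with each other than either does with Taxon L, so Taxon L is the least closely related of the three.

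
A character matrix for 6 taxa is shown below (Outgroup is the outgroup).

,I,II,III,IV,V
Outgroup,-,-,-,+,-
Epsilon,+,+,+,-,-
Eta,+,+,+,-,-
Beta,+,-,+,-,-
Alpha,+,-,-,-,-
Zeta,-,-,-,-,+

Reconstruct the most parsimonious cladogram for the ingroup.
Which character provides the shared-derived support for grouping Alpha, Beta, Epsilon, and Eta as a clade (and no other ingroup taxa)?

I

Character polarity is set by the outgroup: the derived state is whichever differs from the outgroup's state, so for IV the derived state is '-', and for the remaining characters it is '+'.
I: derived state '+' in Alpha, Beta, Epsilon, and Eta only — synapomorphy for {Alpha, Beta, Epsilon, Eta}.
II (derived state '+') is shared by Epsilon and Eta — a synapomorphy uniting that clade.
III (derived state '+') is shared by Beta, Epsilon, and Eta — a synapomorphy uniting that clade.
IV (derived state '-') is shared by all ingroup taxa — unites the whole ingroup.
V (derived state '+') is unique to Zeta (autapomorphy; uninformative for grouping).
Most parsimonious ingroup topology: ((((Epsilon,Eta),Beta),Alpha),Zeta).
The clade {Alpha, Beta, Epsilon, Eta} is supported by I: its derived state '+' occurs in exactly those taxa and in no other taxon (including the outgroup).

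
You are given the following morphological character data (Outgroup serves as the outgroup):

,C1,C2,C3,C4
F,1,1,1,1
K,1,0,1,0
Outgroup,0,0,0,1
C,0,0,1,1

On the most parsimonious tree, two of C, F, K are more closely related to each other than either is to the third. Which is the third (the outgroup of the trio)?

C

Character polarity is set by the outgroup: the derived state is whichever differs from the outgroup's state, so for C4 the derived state is '0', and for the remaining characters it is '1'.
C1: derived state '1' in F and K only — synapomorphy for {F, K}.
C2 (derived state '1') is unique to F (autapomorphy; uninformative for grouping).
C3 (derived state '1') is shared by all ingroup taxa — unites the whole ingroup.
C4 (derived state '0') is unique to K (autapomorphy; uninformative for grouping).
Most parsimonious ingroup topology: (C,(K,F)).
F and K share a more recent common ancestor with each other than either does with C, so C is the least closely related of the three.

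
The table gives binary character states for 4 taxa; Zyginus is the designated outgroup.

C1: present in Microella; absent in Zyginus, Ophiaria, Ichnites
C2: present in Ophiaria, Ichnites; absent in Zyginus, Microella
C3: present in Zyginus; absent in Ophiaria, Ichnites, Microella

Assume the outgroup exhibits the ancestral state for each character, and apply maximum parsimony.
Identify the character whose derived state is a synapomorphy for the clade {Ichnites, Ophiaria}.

C2

Character polarity is set by the outgroup: the derived state is whichever differs from the outgroup's state, so for C3 the derived state is 'absent', and for the remaining characters it is 'present'.
C1: derived state 'present' in Microella only — an autapomorphy, so it tells us nothing about relationships among taxa.
Only Ichnites and Ophiaria show the derived state 'present' for C2, supporting them as a clade.
All ingroup taxa share the derived state 'absent' for C3; it defines the ingroup but does not resolve relationships within it.
Most parsimonious ingroup topology: ((Ophiaria,Ichnites),Microella).
The clade {Ichnites, Ophiaria} is supported by C2: its derived state 'present' occurs in exactly those taxa and in no other taxon (including the outgroup).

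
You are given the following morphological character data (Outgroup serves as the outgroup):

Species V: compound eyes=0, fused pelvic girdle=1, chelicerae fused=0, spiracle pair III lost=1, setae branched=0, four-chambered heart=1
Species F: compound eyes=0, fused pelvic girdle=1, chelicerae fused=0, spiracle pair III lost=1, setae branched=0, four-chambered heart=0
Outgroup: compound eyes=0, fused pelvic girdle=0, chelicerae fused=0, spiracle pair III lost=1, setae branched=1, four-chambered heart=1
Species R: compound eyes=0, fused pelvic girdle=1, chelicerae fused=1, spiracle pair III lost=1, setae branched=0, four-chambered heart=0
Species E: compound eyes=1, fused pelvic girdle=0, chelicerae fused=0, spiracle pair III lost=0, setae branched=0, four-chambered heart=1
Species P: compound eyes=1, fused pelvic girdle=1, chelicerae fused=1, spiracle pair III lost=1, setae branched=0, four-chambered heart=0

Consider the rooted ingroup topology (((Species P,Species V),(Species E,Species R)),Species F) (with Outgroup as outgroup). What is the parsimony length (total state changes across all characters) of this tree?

Map each character onto (((Species P,Species V),(Species E,Species R)),Species F) (rooted by Outgroup) and count the minimum state changes it requires (Fitch parsimony):
compound eyes: 2; fused pelvic girdle: 2; chelicerae fused: 2; spiracle pair III lost: 1; setae branched: 1; four-chambered heart: 3.
Total tree length = 11.

11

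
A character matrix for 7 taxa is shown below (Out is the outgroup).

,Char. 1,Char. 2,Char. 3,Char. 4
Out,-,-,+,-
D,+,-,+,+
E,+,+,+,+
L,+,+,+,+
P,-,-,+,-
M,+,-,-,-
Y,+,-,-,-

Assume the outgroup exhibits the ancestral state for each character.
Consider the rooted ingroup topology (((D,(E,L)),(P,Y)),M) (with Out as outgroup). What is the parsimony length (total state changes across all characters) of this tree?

6

Map each character onto (((D,(E,L)),(P,Y)),M) (rooted by Out) and count the minimum state changes it requires (Fitch parsimony):
Char. 1: 2; Char. 2: 1; Char. 3: 2; Char. 4: 1.
Total tree length = 6.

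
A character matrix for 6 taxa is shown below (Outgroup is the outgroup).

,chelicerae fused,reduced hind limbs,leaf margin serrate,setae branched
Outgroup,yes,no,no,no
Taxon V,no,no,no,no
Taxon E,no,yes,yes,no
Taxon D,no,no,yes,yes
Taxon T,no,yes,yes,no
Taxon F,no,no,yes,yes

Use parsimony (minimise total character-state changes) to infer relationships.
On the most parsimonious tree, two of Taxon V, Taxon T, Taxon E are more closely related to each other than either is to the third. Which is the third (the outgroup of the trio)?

Character polarity is set by the outgroup: the derived state is whichever differs from the outgroup's state, so for chelicerae fused the derived state is 'no', and for the remaining characters it is 'yes'.
chelicerae fused (derived state 'no') is shared by all ingroup taxa — unites the whole ingroup.
reduced hind limbs (derived state 'yes') is shared by Taxon E and Taxon T — a synapomorphy uniting that clade.
Only Taxon D, Taxon E, Taxon F, and Taxon T show the derived state 'yes' for leaf margin serrate, supporting them as a clade.
setae branched (derived state 'yes') is shared by Taxon D and Taxon F — a synapomorphy uniting that clade.
Most parsimonious ingroup topology: (Taxon V,((Taxon E,Taxon T),(Taxon D,Taxon F))).
Taxon T and Taxon E share a more recent common ancestor with each other than either does with Taxon V, so Taxon V is the least closely related of the three.

Taxon V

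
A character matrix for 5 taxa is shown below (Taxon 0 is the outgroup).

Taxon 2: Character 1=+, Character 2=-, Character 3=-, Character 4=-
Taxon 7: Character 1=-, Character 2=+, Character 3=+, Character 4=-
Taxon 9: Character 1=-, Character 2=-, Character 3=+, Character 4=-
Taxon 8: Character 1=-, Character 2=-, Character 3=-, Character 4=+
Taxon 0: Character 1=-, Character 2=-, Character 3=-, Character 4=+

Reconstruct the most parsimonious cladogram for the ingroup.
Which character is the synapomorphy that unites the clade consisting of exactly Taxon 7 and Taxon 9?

Character 3

Character polarity is set by the outgroup: the derived state is whichever differs from the outgroup's state, so for Character 4 the derived state is '-', and for the remaining characters it is '+'.
Character 1 (derived state '+') is unique to Taxon 2 (autapomorphy; uninformative for grouping).
Character 2: derived state '+' in Taxon 7 only — an autapomorphy, so it tells us nothing about relationships among taxa.
Only Taxon 7 and Taxon 9 show the derived state '+' for Character 3, supporting them as a clade.
Only Taxon 2, Taxon 7, and Taxon 9 show the derived state '-' for Character 4, supporting them as a clade.
Most parsimonious ingroup topology: ((Taxon 2,(Taxon 7,Taxon 9)),Taxon 8).
The clade {Taxon 7, Taxon 9} is supported by Character 3: its derived state '+' occurs in exactly those taxa and in no other taxon (including the outgroup).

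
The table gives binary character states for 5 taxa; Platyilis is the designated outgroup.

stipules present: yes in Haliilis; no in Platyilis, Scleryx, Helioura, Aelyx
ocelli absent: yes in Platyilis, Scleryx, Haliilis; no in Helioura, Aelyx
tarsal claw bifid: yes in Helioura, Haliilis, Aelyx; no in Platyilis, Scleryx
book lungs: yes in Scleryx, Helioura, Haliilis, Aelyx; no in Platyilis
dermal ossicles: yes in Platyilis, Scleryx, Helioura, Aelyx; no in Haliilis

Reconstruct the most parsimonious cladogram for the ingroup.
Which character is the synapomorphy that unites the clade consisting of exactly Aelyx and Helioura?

Character polarity is set by the outgroup: the derived state is whichever differs from the outgroup's state, so for ocelli absent, dermal ossicles the derived state is 'no', and for the remaining characters it is 'yes'.
stipules present: derived state 'yes' in Haliilis only — an autapomorphy, so it tells us nothing about relationships among taxa.
Only Aelyx and Helioura show the derived state 'no' for ocelli absent, supporting them as a clade.
tarsal claw bifid: derived state 'yes' in Aelyx, Haliilis, and Helioura only — synapomorphy for {Aelyx, Haliilis, Helioura}.
All ingroup taxa share the derived state 'yes' for book lungs; it defines the ingroup but does not resolve relationships within it.
dermal ossicles: derived state 'no' in Haliilis only — an autapomorphy, so it tells us nothing about relationships among taxa.
Most parsimonious ingroup topology: (Scleryx,((Helioura,Aelyx),Haliilis)).
The clade {Aelyx, Helioura} is supported by ocelli absent: its derived state 'no' occurs in exactly those taxa and in no other taxon (including the outgroup).

ocelli absent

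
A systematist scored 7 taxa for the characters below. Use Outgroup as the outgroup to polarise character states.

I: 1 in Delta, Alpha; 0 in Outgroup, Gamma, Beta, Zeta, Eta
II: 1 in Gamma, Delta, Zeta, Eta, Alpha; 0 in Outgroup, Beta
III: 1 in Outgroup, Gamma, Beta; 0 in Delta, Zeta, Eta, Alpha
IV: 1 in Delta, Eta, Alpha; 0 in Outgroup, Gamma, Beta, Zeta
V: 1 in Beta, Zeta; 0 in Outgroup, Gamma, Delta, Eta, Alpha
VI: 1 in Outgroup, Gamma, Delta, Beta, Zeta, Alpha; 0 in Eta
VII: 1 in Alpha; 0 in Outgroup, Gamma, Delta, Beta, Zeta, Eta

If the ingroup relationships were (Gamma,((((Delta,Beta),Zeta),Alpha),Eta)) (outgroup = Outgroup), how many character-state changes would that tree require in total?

13

Map each character onto (Gamma,((((Delta,Beta),Zeta),Alpha),Eta)) (rooted by Outgroup) and count the minimum state changes it requires (Fitch parsimony):
I: 2; II: 2; III: 2; IV: 3; V: 2; VI: 1; VII: 1.
Total tree length = 13.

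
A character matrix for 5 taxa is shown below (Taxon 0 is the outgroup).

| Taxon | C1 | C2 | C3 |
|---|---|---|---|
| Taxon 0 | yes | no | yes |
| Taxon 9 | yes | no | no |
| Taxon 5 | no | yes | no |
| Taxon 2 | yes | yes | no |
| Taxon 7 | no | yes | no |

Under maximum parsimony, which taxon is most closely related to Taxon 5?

Character polarity is set by the outgroup: the derived state is whichever differs from the outgroup's state, so for C1, C3 the derived state is 'no', and for the remaining characters it is 'yes'.
Only Taxon 5 and Taxon 7 show the derived state 'no' for C1, supporting them as a clade.
C2 (derived state 'yes') is shared by Taxon 2, Taxon 5, and Taxon 7 — a synapomorphy uniting that clade.
All ingroup taxa share the derived state 'no' for C3; it defines the ingroup but does not resolve relationships within it.
Most parsimonious ingroup topology: (Taxon 9,((Taxon 5,Taxon 7),Taxon 2)).
Taxon 5 and Taxon 7 form a cherry on this tree, so they are sister taxa.

Taxon 7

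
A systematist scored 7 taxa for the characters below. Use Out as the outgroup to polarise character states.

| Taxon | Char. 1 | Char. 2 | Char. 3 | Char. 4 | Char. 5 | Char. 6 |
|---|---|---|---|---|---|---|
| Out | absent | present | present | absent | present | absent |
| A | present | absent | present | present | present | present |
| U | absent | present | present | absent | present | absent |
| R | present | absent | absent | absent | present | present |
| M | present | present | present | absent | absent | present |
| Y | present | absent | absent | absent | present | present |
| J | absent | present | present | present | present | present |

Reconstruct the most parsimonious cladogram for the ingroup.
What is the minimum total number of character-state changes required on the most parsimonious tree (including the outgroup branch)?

Character polarity is set by the outgroup: the derived state is whichever differs from the outgroup's state, so for Char. 2, Char. 3, Char. 5 the derived state is 'absent', and for the remaining characters it is 'present'.
Char. 1 (derived state 'present') is shared by A, M, R, and Y — a synapomorphy uniting that clade.
Char. 2 (derived state 'absent') is shared by A, R, and Y — a synapomorphy uniting that clade.
Char. 3: derived state 'absent' in R and Y only — synapomorphy for {R, Y}.
Char. 4 (state 'present') occurs in A and J but conflicts with the nesting implied by the other characters — most parsimoniously interpreted as homoplasy.
Char. 5 (derived state 'absent') is unique to M (autapomorphy; uninformative for grouping).
Char. 6: derived state 'present' in A, J, M, R, and Y only — synapomorphy for {A, J, M, R, Y}.
Most parsimonious ingroup topology: ((((A,(R,Y)),M),J),U).
Changes per character on this tree: Char. 1: 1; Char. 2: 1; Char. 3: 1; Char. 4: 2; Char. 5: 1; Char. 6: 1.
Total = 7.

7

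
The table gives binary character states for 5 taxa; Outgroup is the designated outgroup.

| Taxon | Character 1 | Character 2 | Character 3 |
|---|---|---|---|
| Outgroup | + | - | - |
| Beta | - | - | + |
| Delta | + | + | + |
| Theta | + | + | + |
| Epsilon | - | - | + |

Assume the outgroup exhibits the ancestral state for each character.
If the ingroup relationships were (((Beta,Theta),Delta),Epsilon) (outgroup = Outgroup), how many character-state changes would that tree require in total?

5

Map each character onto (((Beta,Theta),Delta),Epsilon) (rooted by Outgroup) and count the minimum state changes it requires (Fitch parsimony):
Character 1: 2; Character 2: 2; Character 3: 1.
Total tree length = 5.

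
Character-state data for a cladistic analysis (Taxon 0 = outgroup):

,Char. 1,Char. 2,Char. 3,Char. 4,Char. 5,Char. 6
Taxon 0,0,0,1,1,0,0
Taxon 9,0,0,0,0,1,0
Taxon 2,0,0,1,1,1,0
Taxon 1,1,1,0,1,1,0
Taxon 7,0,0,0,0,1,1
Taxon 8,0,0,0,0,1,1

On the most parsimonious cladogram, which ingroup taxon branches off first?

Taxon 2

Character polarity is set by the outgroup: the derived state is whichever differs from the outgroup's state, so for Char. 3, Char. 4 the derived state is '0', and for the remaining characters it is '1'.
Char. 1: derived state '1' in Taxon 1 only — an autapomorphy, so it tells us nothing about relationships among taxa.
Char. 2: derived state '1' in Taxon 1 only — an autapomorphy, so it tells us nothing about relationships among taxa.
Char. 3: derived state '0' in Taxon 1, Taxon 7, Taxon 8, and Taxon 9 only — synapomorphy for {Taxon 1, Taxon 7, Taxon 8, Taxon 9}.
Char. 4: derived state '0' in Taxon 7, Taxon 8, and Taxon 9 only — synapomorphy for {Taxon 7, Taxon 8, Taxon 9}.
Char. 5 (derived state '1') is shared by all ingroup taxa — unites the whole ingroup.
Char. 6: derived state '1' in Taxon 7 and Taxon 8 only — synapomorphy for {Taxon 7, Taxon 8}.
Most parsimonious ingroup topology: (((Taxon 9,(Taxon 7,Taxon 8)),Taxon 1),Taxon 2).
Taxon 2 is sister to the clade containing all other ingroup taxa, so it is the earliest-diverging (most basal) ingroup lineage.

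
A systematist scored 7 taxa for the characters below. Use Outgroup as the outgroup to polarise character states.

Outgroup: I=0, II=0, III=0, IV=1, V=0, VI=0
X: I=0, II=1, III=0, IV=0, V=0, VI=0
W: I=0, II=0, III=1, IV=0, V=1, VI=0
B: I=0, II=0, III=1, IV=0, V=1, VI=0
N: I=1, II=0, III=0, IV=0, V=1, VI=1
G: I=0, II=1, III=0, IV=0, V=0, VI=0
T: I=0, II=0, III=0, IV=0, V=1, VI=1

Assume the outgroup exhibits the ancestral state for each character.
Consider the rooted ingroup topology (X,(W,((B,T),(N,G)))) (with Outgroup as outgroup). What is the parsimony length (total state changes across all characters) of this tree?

Map each character onto (X,(W,((B,T),(N,G)))) (rooted by Outgroup) and count the minimum state changes it requires (Fitch parsimony):
I: 1; II: 2; III: 2; IV: 1; V: 2; VI: 2.
Total tree length = 10.

10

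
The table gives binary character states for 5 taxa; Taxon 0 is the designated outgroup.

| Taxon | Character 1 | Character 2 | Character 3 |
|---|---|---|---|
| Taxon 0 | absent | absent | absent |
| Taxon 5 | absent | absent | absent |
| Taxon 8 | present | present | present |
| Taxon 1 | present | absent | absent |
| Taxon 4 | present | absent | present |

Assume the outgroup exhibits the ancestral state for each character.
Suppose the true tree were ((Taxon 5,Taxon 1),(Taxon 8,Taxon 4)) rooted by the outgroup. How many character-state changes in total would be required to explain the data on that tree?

Map each character onto ((Taxon 5,Taxon 1),(Taxon 8,Taxon 4)) (rooted by Taxon 0) and count the minimum state changes it requires (Fitch parsimony):
Character 1: 2; Character 2: 1; Character 3: 1.
Total tree length = 4.

4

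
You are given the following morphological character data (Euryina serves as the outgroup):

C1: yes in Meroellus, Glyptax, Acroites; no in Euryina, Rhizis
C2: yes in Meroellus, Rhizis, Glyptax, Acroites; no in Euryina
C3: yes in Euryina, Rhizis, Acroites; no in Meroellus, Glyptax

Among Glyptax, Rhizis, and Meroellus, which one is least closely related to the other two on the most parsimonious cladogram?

Rhizis

Character polarity is set by the outgroup: the derived state is whichever differs from the outgroup's state, so for C3 the derived state is 'no', and for the remaining characters it is 'yes'.
C1: derived state 'yes' in Acroites, Glyptax, and Meroellus only — synapomorphy for {Acroites, Glyptax, Meroellus}.
All ingroup taxa share the derived state 'yes' for C2; it defines the ingroup but does not resolve relationships within it.
C3 (derived state 'no') is shared by Glyptax and Meroellus — a synapomorphy uniting that clade.
Most parsimonious ingroup topology: (((Meroellus,Glyptax),Acroites),Rhizis).
Meroellus and Glyptax share a more recent common ancestor with each other than either does with Rhizis, so Rhizis is the least closely related of the three.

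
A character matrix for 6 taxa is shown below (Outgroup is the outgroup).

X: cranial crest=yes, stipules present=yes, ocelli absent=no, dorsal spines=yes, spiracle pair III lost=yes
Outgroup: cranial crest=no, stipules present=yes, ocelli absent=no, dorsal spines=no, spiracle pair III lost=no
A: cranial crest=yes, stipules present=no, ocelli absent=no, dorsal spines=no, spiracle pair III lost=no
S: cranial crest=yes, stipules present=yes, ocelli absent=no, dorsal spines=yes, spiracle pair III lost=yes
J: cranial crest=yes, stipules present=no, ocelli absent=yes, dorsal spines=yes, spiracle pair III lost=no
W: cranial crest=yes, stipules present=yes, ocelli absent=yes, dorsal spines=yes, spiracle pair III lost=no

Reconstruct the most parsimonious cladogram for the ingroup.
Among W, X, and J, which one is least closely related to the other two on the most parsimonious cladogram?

Character polarity is set by the outgroup: the derived state is whichever differs from the outgroup's state, so for stipules present the derived state is 'no', and for the remaining characters it is 'yes'.
All ingroup taxa share the derived state 'yes' for cranial crest; it defines the ingroup but does not resolve relationships within it.
stipules present groups A and J, which is incompatible with the clades supported by the remaining characters; treating it as convergent (homoplasy) costs fewer steps than any alternative tree.
ocelli absent (derived state 'yes') is shared by J and W — a synapomorphy uniting that clade.
dorsal spines (derived state 'yes') is shared by J, S, W, and X — a synapomorphy uniting that clade.
spiracle pair III lost (derived state 'yes') is shared by S and X — a synapomorphy uniting that clade.
Most parsimonious ingroup topology: (((J,W),(X,S)),A).
W and J share a more recent common ancestor with each other than either does with X, so X is the least closely related of the three.

X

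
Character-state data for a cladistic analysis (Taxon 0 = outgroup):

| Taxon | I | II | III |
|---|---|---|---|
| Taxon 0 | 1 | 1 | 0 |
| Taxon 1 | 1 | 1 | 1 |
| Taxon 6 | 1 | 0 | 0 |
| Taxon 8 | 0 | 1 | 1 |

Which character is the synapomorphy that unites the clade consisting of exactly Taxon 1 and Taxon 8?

Character polarity is set by the outgroup: the derived state is whichever differs from the outgroup's state, so for I, II the derived state is '0', and for the remaining characters it is '1'.
I (derived state '0') is unique to Taxon 8 (autapomorphy; uninformative for grouping).
II: derived state '0' in Taxon 6 only — an autapomorphy, so it tells us nothing about relationships among taxa.
III (derived state '1') is shared by Taxon 1 and Taxon 8 — a synapomorphy uniting that clade.
Most parsimonious ingroup topology: ((Taxon 1,Taxon 8),Taxon 6).
The clade {Taxon 1, Taxon 8} is supported by III: its derived state '1' occurs in exactly those taxa and in no other taxon (including the outgroup).

III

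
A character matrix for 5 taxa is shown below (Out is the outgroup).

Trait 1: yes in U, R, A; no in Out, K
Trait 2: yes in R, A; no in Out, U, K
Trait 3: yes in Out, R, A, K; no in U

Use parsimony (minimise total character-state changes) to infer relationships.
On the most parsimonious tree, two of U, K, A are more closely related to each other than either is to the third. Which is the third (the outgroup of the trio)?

Character polarity is set by the outgroup: the derived state is whichever differs from the outgroup's state, so for Trait 3 the derived state is 'no', and for the remaining characters it is 'yes'.
Trait 1: derived state 'yes' in A, R, and U only — synapomorphy for {A, R, U}.
Trait 2 (derived state 'yes') is shared by A and R — a synapomorphy uniting that clade.
Trait 3: derived state 'no' in U only — an autapomorphy, so it tells us nothing about relationships among taxa.
Most parsimonious ingroup topology: (((A,R),U),K).
U and A share a more recent common ancestor with each other than either does with K, so K is the least closely related of the three.

K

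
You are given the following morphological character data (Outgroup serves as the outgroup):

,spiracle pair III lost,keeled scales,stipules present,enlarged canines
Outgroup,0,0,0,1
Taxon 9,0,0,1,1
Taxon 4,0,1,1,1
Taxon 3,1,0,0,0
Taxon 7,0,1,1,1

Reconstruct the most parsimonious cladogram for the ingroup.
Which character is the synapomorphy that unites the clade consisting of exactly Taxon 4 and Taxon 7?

keeled scales

Character polarity is set by the outgroup: the derived state is whichever differs from the outgroup's state, so for enlarged canines the derived state is '0', and for the remaining characters it is '1'.
spiracle pair III lost (derived state '1') is unique to Taxon 3 (autapomorphy; uninformative for grouping).
keeled scales: derived state '1' in Taxon 4 and Taxon 7 only — synapomorphy for {Taxon 4, Taxon 7}.
stipules present (derived state '1') is shared by Taxon 4, Taxon 7, and Taxon 9 — a synapomorphy uniting that clade.
enlarged canines (derived state '0') is unique to Taxon 3 (autapomorphy; uninformative for grouping).
Most parsimonious ingroup topology: ((Taxon 9,(Taxon 4,Taxon 7)),Taxon 3).
The clade {Taxon 4, Taxon 7} is supported by keeled scales: its derived state '1' occurs in exactly those taxa and in no other taxon (including the outgroup).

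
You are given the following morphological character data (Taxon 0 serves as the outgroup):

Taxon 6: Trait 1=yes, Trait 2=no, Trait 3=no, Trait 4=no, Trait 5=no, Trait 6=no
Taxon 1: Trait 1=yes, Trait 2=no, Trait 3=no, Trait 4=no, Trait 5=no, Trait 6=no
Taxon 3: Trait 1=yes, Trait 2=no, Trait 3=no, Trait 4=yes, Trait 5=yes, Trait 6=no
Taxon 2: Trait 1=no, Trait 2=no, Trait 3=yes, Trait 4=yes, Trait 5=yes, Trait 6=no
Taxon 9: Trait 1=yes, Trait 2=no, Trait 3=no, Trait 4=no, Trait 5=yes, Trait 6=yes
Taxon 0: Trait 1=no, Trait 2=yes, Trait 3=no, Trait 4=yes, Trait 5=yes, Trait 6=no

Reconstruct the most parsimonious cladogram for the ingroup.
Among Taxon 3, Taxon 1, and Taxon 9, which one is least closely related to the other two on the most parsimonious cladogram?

Taxon 3

Character polarity is set by the outgroup: the derived state is whichever differs from the outgroup's state, so for Trait 2, Trait 4, Trait 5 the derived state is 'no', and for the remaining characters it is 'yes'.
Trait 1: derived state 'yes' in Taxon 1, Taxon 3, Taxon 6, and Taxon 9 only — synapomorphy for {Taxon 1, Taxon 3, Taxon 6, Taxon 9}.
Trait 2 (derived state 'no') is shared by all ingroup taxa — unites the whole ingroup.
Trait 3 (derived state 'yes') is unique to Taxon 2 (autapomorphy; uninformative for grouping).
Only Taxon 1, Taxon 6, and Taxon 9 show the derived state 'no' for Trait 4, supporting them as a clade.
Only Taxon 1 and Taxon 6 show the derived state 'no' for Trait 5, supporting them as a clade.
Trait 6: derived state 'yes' in Taxon 9 only — an autapomorphy, so it tells us nothing about relationships among taxa.
Most parsimonious ingroup topology: (((Taxon 9,(Taxon 6,Taxon 1)),Taxon 3),Taxon 2).
Taxon 1 and Taxon 9 share a more recent common ancestor with each other than either does with Taxon 3, so Taxon 3 is the least closely related of the three.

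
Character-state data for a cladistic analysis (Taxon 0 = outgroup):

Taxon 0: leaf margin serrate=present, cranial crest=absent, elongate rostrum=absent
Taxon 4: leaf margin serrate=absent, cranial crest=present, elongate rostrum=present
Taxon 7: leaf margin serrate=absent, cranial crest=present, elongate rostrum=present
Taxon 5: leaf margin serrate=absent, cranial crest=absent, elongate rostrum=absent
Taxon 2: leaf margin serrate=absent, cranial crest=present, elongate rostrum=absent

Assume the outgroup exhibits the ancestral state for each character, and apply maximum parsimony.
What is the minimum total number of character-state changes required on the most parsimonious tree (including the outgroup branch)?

Character polarity is set by the outgroup: the derived state is whichever differs from the outgroup's state, so for leaf margin serrate the derived state is 'absent', and for the remaining characters it is 'present'.
All ingroup taxa share the derived state 'absent' for leaf margin serrate; it defines the ingroup but does not resolve relationships within it.
Only Taxon 2, Taxon 4, and Taxon 7 show the derived state 'present' for cranial crest, supporting them as a clade.
elongate rostrum: derived state 'present' in Taxon 4 and Taxon 7 only — synapomorphy for {Taxon 4, Taxon 7}.
Most parsimonious ingroup topology: (((Taxon 4,Taxon 7),Taxon 2),Taxon 5).
Changes per character on this tree: leaf margin serrate: 1; cranial crest: 1; elongate rostrum: 1.
Total = 3.

3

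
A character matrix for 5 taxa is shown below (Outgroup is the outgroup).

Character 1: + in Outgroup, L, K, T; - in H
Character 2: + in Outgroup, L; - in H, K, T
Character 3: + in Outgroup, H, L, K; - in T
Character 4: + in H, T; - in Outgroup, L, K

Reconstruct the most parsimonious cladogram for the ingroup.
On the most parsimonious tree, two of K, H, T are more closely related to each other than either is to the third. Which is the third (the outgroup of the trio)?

K

Character polarity is set by the outgroup: the derived state is whichever differs from the outgroup's state, so for Character 1, Character 2, Character 3 the derived state is '-', and for the remaining characters it is '+'.
Character 1 (derived state '-') is unique to H (autapomorphy; uninformative for grouping).
Only H, K, and T show the derived state '-' for Character 2, supporting them as a clade.
Character 3 (derived state '-') is unique to T (autapomorphy; uninformative for grouping).
Only H and T show the derived state '+' for Character 4, supporting them as a clade.
Most parsimonious ingroup topology: (((H,T),K),L).
T and H share a more recent common ancestor with each other than either does with K, so K is the least closely related of the three.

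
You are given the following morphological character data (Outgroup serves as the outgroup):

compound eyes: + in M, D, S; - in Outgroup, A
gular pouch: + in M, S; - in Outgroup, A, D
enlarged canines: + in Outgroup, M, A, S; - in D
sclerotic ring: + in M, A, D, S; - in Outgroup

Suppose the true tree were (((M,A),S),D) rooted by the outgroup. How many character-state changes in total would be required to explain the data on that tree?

Map each character onto (((M,A),S),D) (rooted by Outgroup) and count the minimum state changes it requires (Fitch parsimony):
compound eyes: 2; gular pouch: 2; enlarged canines: 1; sclerotic ring: 1.
Total tree length = 6.

6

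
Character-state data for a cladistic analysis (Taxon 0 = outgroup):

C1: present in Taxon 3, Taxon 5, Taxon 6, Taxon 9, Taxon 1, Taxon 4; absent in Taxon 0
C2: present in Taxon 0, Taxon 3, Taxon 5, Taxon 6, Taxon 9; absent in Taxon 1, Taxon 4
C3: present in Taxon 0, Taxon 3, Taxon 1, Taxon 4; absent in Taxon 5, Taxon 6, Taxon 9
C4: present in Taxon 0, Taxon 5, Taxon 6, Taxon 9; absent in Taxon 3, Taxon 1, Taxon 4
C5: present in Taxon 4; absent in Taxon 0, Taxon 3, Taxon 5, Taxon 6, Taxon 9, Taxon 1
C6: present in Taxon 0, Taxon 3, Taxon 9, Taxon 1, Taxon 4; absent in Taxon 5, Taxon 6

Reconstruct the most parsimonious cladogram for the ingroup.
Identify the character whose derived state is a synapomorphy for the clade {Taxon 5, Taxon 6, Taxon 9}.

Character polarity is set by the outgroup: the derived state is whichever differs from the outgroup's state, so for C2, C3, C4, C6 the derived state is 'absent', and for the remaining characters it is 'present'.
All ingroup taxa share the derived state 'present' for C1; it defines the ingroup but does not resolve relationships within it.
C2: derived state 'absent' in Taxon 1 and Taxon 4 only — synapomorphy for {Taxon 1, Taxon 4}.
Only Taxon 5, Taxon 6, and Taxon 9 show the derived state 'absent' for C3, supporting them as a clade.
C4: derived state 'absent' in Taxon 1, Taxon 3, and Taxon 4 only — synapomorphy for {Taxon 1, Taxon 3, Taxon 4}.
C5 (derived state 'present') is unique to Taxon 4 (autapomorphy; uninformative for grouping).
Only Taxon 5 and Taxon 6 show the derived state 'absent' for C6, supporting them as a clade.
Most parsimonious ingroup topology: ((Taxon 3,(Taxon 1,Taxon 4)),((Taxon 5,Taxon 6),Taxon 9)).
The clade {Taxon 5, Taxon 6, Taxon 9} is supported by C3: its derived state 'absent' occurs in exactly those taxa and in no other taxon (including the outgroup).

C3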